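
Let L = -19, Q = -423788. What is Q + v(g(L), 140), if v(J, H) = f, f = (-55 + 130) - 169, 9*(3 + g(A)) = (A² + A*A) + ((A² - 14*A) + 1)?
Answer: -423882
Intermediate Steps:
g(A) = -26/9 - 14*A/9 + A²/3 (g(A) = -3 + ((A² + A*A) + ((A² - 14*A) + 1))/9 = -3 + ((A² + A²) + (1 + A² - 14*A))/9 = -3 + (2*A² + (1 + A² - 14*A))/9 = -3 + (1 - 14*A + 3*A²)/9 = -3 + (⅑ - 14*A/9 + A²/3) = -26/9 - 14*A/9 + A²/3)
f = -94 (f = 75 - 169 = -94)
v(J, H) = -94
Q + v(g(L), 140) = -423788 - 94 = -423882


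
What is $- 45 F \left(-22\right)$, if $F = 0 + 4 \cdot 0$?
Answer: $0$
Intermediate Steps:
$F = 0$ ($F = 0 + 0 = 0$)
$- 45 F \left(-22\right) = \left(-45\right) 0 \left(-22\right) = 0 \left(-22\right) = 0$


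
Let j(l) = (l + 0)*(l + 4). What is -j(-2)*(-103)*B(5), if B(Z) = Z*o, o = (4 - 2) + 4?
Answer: -12360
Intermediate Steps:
o = 6 (o = 2 + 4 = 6)
j(l) = l*(4 + l)
B(Z) = 6*Z (B(Z) = Z*6 = 6*Z)
-j(-2)*(-103)*B(5) = --2*(4 - 2)*(-103)*6*5 = --2*2*(-103)*30 = -(-4*(-103))*30 = -412*30 = -1*12360 = -12360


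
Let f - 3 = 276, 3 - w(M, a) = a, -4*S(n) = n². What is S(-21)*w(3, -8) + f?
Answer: -3735/4 ≈ -933.75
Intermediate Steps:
S(n) = -n²/4
w(M, a) = 3 - a
f = 279 (f = 3 + 276 = 279)
S(-21)*w(3, -8) + f = (-¼*(-21)²)*(3 - 1*(-8)) + 279 = (-¼*441)*(3 + 8) + 279 = -441/4*11 + 279 = -4851/4 + 279 = -3735/4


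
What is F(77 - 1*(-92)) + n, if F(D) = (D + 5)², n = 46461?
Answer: 76737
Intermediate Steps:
F(D) = (5 + D)²
F(77 - 1*(-92)) + n = (5 + (77 - 1*(-92)))² + 46461 = (5 + (77 + 92))² + 46461 = (5 + 169)² + 46461 = 174² + 46461 = 30276 + 46461 = 76737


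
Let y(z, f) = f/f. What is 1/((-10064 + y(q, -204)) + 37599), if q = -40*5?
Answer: 1/27536 ≈ 3.6316e-5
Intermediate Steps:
q = -200
y(z, f) = 1
1/((-10064 + y(q, -204)) + 37599) = 1/((-10064 + 1) + 37599) = 1/(-10063 + 37599) = 1/27536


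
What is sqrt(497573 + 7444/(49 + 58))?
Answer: sqrt(5697509785)/107 ≈ 705.44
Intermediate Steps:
sqrt(497573 + 7444/(49 + 58)) = sqrt(497573 + 7444/107) = sqrt(53247755/107) = sqrt(5697509785)/107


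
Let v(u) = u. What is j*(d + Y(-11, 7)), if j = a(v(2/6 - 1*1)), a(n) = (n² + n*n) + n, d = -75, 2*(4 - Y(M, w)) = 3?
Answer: -145/9 ≈ -16.111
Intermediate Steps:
Y(M, w) = 5/2 (Y(M, w) = 4 - ½*3 = 4 - 3/2 = 5/2)
a(n) = n + 2*n² (a(n) = (n² + n²) + n = 2*n² + n = n + 2*n²)
j = 2/9 (j = (2/6 - 1*1)*(1 + 2*(2/6 - 1*1)) = (2*(⅙) - 1)*(1 + 2*(2*(⅙) - 1)) = (⅓ - 1)*(1 + 2*(⅓ - 1)) = -2*(1 + 2*(-⅔))/3 = -2*(1 - 4/3)/3 = -⅔*(-⅓) = 2/9 ≈ 0.22222)
j*(d + Y(-11, 7)) = 2*(-75 + 5/2)/9 = (2/9)*(-145/2) = -145/9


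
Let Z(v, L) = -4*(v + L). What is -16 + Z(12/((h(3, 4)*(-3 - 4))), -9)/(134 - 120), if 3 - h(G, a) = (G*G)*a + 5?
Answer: -12514/931 ≈ -13.441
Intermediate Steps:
h(G, a) = -2 - a*G² (h(G, a) = 3 - ((G*G)*a + 5) = 3 - (G²*a + 5) = 3 - (a*G² + 5) = 3 - (5 + a*G²) = 3 + (-5 - a*G²) = -2 - a*G²)
Z(v, L) = -4*L - 4*v (Z(v, L) = -4*(L + v) = -4*L - 4*v)
-16 + Z(12/((h(3, 4)*(-3 - 4))), -9)/(134 - 120) = -16 + (-4*(-9) - 48/((-2 - 1*4*3²)*(-3 - 4)))/(134 - 120) = -16 + (36 - 48/((-2 - 1*4*9)*(-7)))/14 = -16 + (36 - 48/((-2 - 36)*(-7)))/14 = -16 + (36 - 48/((-38*(-7))))/14 = -16 + (36 - 48/266)/14 = -16 + (36 - 4*6/133)/14 = -16 + (36 - 24/133)/14 = -16 + (1/14)*(4764/133) = -16 + 2382/931 = -12514/931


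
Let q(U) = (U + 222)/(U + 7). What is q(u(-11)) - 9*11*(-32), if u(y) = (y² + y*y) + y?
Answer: 754437/238 ≈ 3169.9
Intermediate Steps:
u(y) = y + 2*y² (u(y) = (y² + y²) + y = 2*y² + y = y + 2*y²)
q(U) = (222 + U)/(7 + U)
q(u(-11)) - 9*11*(-32) = (222 - 11*(1 + 2*(-11)))/(7 - 11*(1 + 2*(-11))) - 9*11*(-32) = (222 - 11*(1 - 22))/(7 - 11*(1 - 22)) - 99*(-32) = (222 - 11*(-21))/(7 - 11*(-21)) - 1*(-3168) = (222 + 231)/(7 + 231) + 3168 = 453/238 + 3168 = 754437/238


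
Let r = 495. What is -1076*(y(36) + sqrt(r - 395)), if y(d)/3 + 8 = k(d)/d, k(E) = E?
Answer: 11836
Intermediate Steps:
y(d) = -21 (y(d) = -24 + 3*(d/d) = -24 + 3*1 = -24 + 3 = -21)
-1076*(y(36) + sqrt(r - 395)) = -1076*(-21 + sqrt(495 - 395)) = -1076*(-21 + sqrt(100)) = -1076*(-21 + 10) = -1076*(-11) = 11836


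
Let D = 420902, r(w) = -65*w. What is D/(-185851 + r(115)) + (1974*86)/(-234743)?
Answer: -65811796625/22690962609 ≈ -2.9004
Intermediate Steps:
D/(-185851 + r(115)) + (1974*86)/(-234743) = 420902/(-185851 - 65*115) + (1974*86)/(-234743) = 420902/(-185851 - 7475) + 169764*(-1/234743) = 420902/(-193326) - 169764/234743 = 420902*(-1/193326) - 169764/234743 = -210451/96663 - 169764/234743 = -65811796625/22690962609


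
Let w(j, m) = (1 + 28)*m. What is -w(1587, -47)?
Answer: 1363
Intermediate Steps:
w(j, m) = 29*m
-w(1587, -47) = -29*(-47) = -1*(-1363) = 1363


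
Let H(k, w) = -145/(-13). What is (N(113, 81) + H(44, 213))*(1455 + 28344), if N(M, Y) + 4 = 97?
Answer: 40347846/13 ≈ 3.1037e+6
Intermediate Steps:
N(M, Y) = 93 (N(M, Y) = -4 + 97 = 93)
H(k, w) = 145/13 (H(k, w) = -145*(-1/13) = 145/13)
(N(113, 81) + H(44, 213))*(1455 + 28344) = (93 + 145/13)*(1455 + 28344) = (1354/13)*29799 = 40347846/13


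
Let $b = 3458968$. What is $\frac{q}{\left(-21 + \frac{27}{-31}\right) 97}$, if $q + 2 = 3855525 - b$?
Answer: $- \frac{4097735}{21922} \approx -186.92$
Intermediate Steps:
$q = 396555$ ($q = -2 + \left(3855525 - 3458968\right) = -2 + 396557 = 396555$)
$\frac{q}{\left(-21 + \frac{27}{-31}\right) 97} = \frac{396555}{\left(-21 + \frac{27}{-31}\right) 97} = \frac{396555}{\left(-21 + 27 \left(- \frac{1}{31}\right)\right) 97} = \frac{396555}{\left(-21 - \frac{27}{31}\right) 97} = \frac{396555}{\left(- \frac{678}{31}\right) 97} = \frac{396555}{- \frac{65766}{31}} = 396555 \left(- \frac{31}{65766}\right) = - \frac{4097735}{21922}$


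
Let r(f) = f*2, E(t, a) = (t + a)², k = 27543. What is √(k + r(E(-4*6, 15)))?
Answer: √27705 ≈ 166.45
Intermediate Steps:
E(t, a) = (a + t)²
r(f) = 2*f
√(k + r(E(-4*6, 15))) = √(27543 + 2*(15 - 4*6)²) = √(27543 + 2*(15 - 24)²) = √(27543 + 2*(-9)²) = √(27543 + 2*81) = √(27543 + 162) = √27705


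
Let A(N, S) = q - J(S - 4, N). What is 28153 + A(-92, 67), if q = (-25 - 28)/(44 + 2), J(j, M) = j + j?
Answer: 1289189/46 ≈ 28026.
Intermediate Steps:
J(j, M) = 2*j
q = -53/46 ≈ -1.1522
A(N, S) = 315/46 - 2*S (A(N, S) = -53/46 - 2*(S - 4) = -53/46 - 2*(-4 + S) = -53/46 - (-8 + 2*S) = -53/46 + (8 - 2*S) = 315/46 - 2*S)
28153 + A(-92, 67) = 28153 + (315/46 - 2*67) = 28153 + (315/46 - 134) = 28153 - 5849/46 = 1289189/46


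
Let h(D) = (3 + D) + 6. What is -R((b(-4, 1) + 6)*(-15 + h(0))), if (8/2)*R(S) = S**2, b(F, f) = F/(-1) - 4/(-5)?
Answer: -26244/25 ≈ -1049.8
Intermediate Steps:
b(F, f) = 4/5 - F (b(F, f) = F*(-1) - 4*(-1/5) = -F + 4/5 = 4/5 - F)
h(D) = 9 + D
R(S) = S**2/4
-R((b(-4, 1) + 6)*(-15 + h(0))) = -(((4/5 - 1*(-4)) + 6)*(-15 + (9 + 0)))**2/4 = -(((4/5 + 4) + 6)*(-15 + 9))**2/4 = -((24/5 + 6)*(-6))**2/4 = -((54/5)*(-6))**2/4 = -(-324/5)**2/4 = -104976/(4*25) = -1*26244/25 = -26244/25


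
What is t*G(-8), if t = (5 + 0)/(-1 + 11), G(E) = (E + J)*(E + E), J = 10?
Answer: -16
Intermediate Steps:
G(E) = 2*E*(10 + E) (G(E) = (E + 10)*(E + E) = (10 + E)*(2*E) = 2*E*(10 + E))
t = 1/2 (t = 5/10 = 5*(1/10) = 1/2 ≈ 0.50000)
t*G(-8) = (2*(-8)*(10 - 8))/2 = (2*(-8)*2)/2 = (1/2)*(-32) = -16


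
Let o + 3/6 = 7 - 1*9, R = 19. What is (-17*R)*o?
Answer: 1615/2 ≈ 807.50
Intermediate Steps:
o = -5/2 (o = -1/2 + (7 - 1*9) = -1/2 + (7 - 9) = -1/2 - 2 = -5/2 ≈ -2.5000)
(-17*R)*o = -17*19*(-5/2) = -323*(-5/2) = 1615/2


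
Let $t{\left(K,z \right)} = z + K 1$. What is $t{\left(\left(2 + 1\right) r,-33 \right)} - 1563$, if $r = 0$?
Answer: $-1596$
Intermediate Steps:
$t{\left(K,z \right)} = K + z$ ($t{\left(K,z \right)} = z + K = K + z$)
$t{\left(\left(2 + 1\right) r,-33 \right)} - 1563 = \left(\left(2 + 1\right) 0 - 33\right) - 1563 = \left(3 \cdot 0 - 33\right) - 1563 = \left(0 - 33\right) - 1563 = -33 - 1563 = -1596$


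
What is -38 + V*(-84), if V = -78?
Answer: 6514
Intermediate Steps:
-38 + V*(-84) = -38 - 78*(-84) = -38 + 6552 = 6514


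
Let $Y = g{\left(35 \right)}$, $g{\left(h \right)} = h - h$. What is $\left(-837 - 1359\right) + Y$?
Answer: $-2196$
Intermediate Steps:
$g{\left(h \right)} = 0$
$Y = 0$
$\left(-837 - 1359\right) + Y = \left(-837 - 1359\right) + 0 = -2196 + 0 = -2196$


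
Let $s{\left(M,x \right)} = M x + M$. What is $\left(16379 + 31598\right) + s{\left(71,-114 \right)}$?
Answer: $39954$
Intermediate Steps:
$s{\left(M,x \right)} = M + M x$
$\left(16379 + 31598\right) + s{\left(71,-114 \right)} = \left(16379 + 31598\right) + 71 \left(1 - 114\right) = 47977 + 71 \left(-113\right) = 47977 - 8023 = 39954$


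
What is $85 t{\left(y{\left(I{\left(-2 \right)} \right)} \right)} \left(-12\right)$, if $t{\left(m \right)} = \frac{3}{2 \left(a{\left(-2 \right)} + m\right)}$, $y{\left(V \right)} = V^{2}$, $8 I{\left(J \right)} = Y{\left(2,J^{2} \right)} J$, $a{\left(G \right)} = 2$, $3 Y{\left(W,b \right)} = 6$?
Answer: $-680$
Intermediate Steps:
$Y{\left(W,b \right)} = 2$ ($Y{\left(W,b \right)} = \frac{1}{3} \cdot 6 = 2$)
$I{\left(J \right)} = \frac{J}{4}$ ($I{\left(J \right)} = \frac{2 J}{8} = \frac{J}{4}$)
$t{\left(m \right)} = \frac{3}{4 + 2 m}$ ($t{\left(m \right)} = \frac{3}{2 \left(2 + m\right)} = \frac{3}{4 + 2 m}$)
$85 t{\left(y{\left(I{\left(-2 \right)} \right)} \right)} \left(-12\right) = 85 \frac{3}{2 \left(2 + \left(\frac{1}{4} \left(-2\right)\right)^{2}\right)} \left(-12\right) = 85 \frac{3}{2 \left(2 + \left(- \frac{1}{2}\right)^{2}\right)} \left(-12\right) = 85 \frac{3}{2 \left(2 + \frac{1}{4}\right)} \left(-12\right) = 85 \frac{3}{2 \cdot \frac{9}{4}} \left(-12\right) = 85 \cdot \frac{3}{2} \cdot \frac{4}{9} \left(-12\right) = 85 \cdot \frac{2}{3} \left(-12\right) = \frac{170}{3} \left(-12\right) = -680$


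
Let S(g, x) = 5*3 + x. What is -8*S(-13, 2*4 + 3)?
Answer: -208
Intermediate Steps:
S(g, x) = 15 + x
-8*S(-13, 2*4 + 3) = -8*(15 + (2*4 + 3)) = -8*(15 + (8 + 3)) = -8*(15 + 11) = -8*26 = -208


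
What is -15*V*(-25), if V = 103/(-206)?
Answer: -375/2 ≈ -187.50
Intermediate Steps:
V = -½ (V = 103*(-1/206) = -½ ≈ -0.50000)
-15*V*(-25) = -15*(-½)*(-25) = (15/2)*(-25) = -375/2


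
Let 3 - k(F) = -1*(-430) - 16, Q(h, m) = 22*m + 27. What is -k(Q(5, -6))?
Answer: 411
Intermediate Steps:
Q(h, m) = 27 + 22*m
k(F) = -411 (k(F) = 3 - (-1*(-430) - 16) = 3 - (430 - 16) = 3 - 1*414 = 3 - 414 = -411)
-k(Q(5, -6)) = -1*(-411) = 411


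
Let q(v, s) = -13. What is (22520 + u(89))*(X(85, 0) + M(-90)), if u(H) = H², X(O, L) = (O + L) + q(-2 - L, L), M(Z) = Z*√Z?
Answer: 2191752 - 8219070*I*√10 ≈ 2.1918e+6 - 2.5991e+7*I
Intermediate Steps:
M(Z) = Z^(3/2)
X(O, L) = -13 + L + O (X(O, L) = (O + L) - 13 = (L + O) - 13 = -13 + L + O)
(22520 + u(89))*(X(85, 0) + M(-90)) = (22520 + 89²)*((-13 + 0 + 85) + (-90)^(3/2)) = (22520 + 7921)*(72 - 270*I*√10) = 30441*(72 - 270*I*√10) = 2191752 - 8219070*I*√10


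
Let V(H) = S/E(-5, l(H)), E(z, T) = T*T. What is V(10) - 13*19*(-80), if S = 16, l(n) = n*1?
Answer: 494004/25 ≈ 19760.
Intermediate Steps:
l(n) = n
E(z, T) = T²
V(H) = 16/H² (V(H) = 16/(H²) = 16/H²)
V(10) - 13*19*(-80) = 16/10² - 13*19*(-80) = 16*(1/100) - 247*(-80) = 4/25 + 19760 = 494004/25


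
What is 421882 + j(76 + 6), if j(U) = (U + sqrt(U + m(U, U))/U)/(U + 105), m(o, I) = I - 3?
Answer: 78892016/187 + sqrt(161)/15334 ≈ 4.2188e+5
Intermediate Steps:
m(o, I) = -3 + I
j(U) = (U + sqrt(-3 + 2*U)/U)/(105 + U) (j(U) = (U + sqrt(U + (-3 + U))/U)/(U + 105) = (U + sqrt(-3 + 2*U)/U)/(105 + U))
421882 + j(76 + 6) = 421882 + ((76 + 6)**2 + sqrt(-3 + 2*(76 + 6)))/((76 + 6)*(105 + (76 + 6))) = 421882 + (82**2 + sqrt(-3 + 2*82))/(82*(105 + 82)) = 421882 + (1/82)*(6724 + sqrt(-3 + 164))/187 = 421882 + (1/82)*(1/187)*(6724 + sqrt(161)) = 421882 + (82/187 + sqrt(161)/15334) = 78892016/187 + sqrt(161)/15334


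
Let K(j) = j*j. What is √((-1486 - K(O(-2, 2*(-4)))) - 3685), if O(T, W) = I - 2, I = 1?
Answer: 2*I*√1293 ≈ 71.917*I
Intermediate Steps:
O(T, W) = -1 (O(T, W) = 1 - 2 = -1)
K(j) = j²
√((-1486 - K(O(-2, 2*(-4)))) - 3685) = √((-1486 - 1*(-1)²) - 3685) = √((-1486 - 1*1) - 3685) = √((-1486 - 1) - 3685) = √(-1487 - 3685) = √(-5172) = 2*I*√1293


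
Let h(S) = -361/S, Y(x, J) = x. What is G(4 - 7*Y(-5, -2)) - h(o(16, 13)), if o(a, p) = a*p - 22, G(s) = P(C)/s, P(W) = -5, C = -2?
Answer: 1461/806 ≈ 1.8127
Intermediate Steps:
G(s) = -5/s
o(a, p) = -22 + a*p
G(4 - 7*Y(-5, -2)) - h(o(16, 13)) = -5/(4 - 7*(-5)) - (-361)/(-22 + 16*13) = -5/(4 + 35) - (-361)/(-22 + 208) = -5/39 - (-361)/186 = -5*1/39 - (-361)/186 = -5/39 - 1*(-361/186) = -5/39 + 361/186 = 1461/806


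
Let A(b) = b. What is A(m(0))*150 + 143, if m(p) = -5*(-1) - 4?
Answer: 293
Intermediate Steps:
m(p) = 1 (m(p) = 5 - 4 = 1)
A(m(0))*150 + 143 = 1*150 + 143 = 150 + 143 = 293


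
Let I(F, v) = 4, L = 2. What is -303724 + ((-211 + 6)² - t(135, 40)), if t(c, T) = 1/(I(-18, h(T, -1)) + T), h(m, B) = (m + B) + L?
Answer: -11514757/44 ≈ -2.6170e+5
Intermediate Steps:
h(m, B) = 2 + B + m (h(m, B) = (m + B) + 2 = (B + m) + 2 = 2 + B + m)
t(c, T) = 1/(4 + T)
-303724 + ((-211 + 6)² - t(135, 40)) = -303724 + ((-211 + 6)² - 1/(4 + 40)) = -303724 + ((-205)² - 1/44) = -303724 + (42025 - 1*1/44) = -303724 + (42025 - 1/44) = -303724 + 1849099/44 = -11514757/44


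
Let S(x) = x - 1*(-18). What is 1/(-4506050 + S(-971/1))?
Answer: -1/4507003 ≈ -2.2188e-7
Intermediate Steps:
S(x) = 18 + x (S(x) = x + 18 = 18 + x)
1/(-4506050 + S(-971/1)) = 1/(-4506050 + (18 - 971/1)) = 1/(-4506050 + (18 - 971*1)) = 1/(-4506050 + (18 - 971)) = 1/(-4506050 - 953) = 1/(-4507003) = -1/4507003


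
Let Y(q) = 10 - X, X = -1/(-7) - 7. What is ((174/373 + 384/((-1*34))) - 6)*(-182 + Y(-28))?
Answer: 7255872/2611 ≈ 2779.0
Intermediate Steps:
X = -48/7 (X = -1*(-1/7) - 7 = 1/7 - 7 = -48/7 ≈ -6.8571)
Y(q) = 118/7 (Y(q) = 10 - 1*(-48/7) = 10 + 48/7 = 118/7)
((174/373 + 384/((-1*34))) - 6)*(-182 + Y(-28)) = ((174/373 + 384/((-1*34))) - 6)*(-182 + 118/7) = ((174*(1/373) + 384/(-34)) - 6)*(-1156/7) = ((174/373 + 384*(-1/34)) - 6)*(-1156/7) = ((174/373 - 192/17) - 6)*(-1156/7) = (-68658/6341 - 6)*(-1156/7) = -106704/6341*(-1156/7) = 7255872/2611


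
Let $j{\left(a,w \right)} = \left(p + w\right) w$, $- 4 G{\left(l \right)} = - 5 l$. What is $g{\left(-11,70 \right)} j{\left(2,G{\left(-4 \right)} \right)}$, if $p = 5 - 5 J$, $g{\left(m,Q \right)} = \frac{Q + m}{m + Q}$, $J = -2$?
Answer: $-50$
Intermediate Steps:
$G{\left(l \right)} = \frac{5 l}{4}$ ($G{\left(l \right)} = - \frac{\left(-5\right) l}{4} = \frac{5 l}{4}$)
$g{\left(m,Q \right)} = 1$ ($g{\left(m,Q \right)} = \frac{Q + m}{Q + m} = 1$)
$p = 15$ ($p = 5 - -10 = 5 + 10 = 15$)
$j{\left(a,w \right)} = w \left(15 + w\right)$ ($j{\left(a,w \right)} = \left(15 + w\right) w = w \left(15 + w\right)$)
$g{\left(-11,70 \right)} j{\left(2,G{\left(-4 \right)} \right)} = 1 \cdot \frac{5}{4} \left(-4\right) \left(15 + \frac{5}{4} \left(-4\right)\right) = 1 \left(- 5 \left(15 - 5\right)\right) = 1 \left(\left(-5\right) 10\right) = 1 \left(-50\right) = -50$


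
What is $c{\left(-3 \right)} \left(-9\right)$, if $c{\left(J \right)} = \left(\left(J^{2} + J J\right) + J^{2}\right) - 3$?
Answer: $-216$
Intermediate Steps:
$c{\left(J \right)} = -3 + 3 J^{2}$ ($c{\left(J \right)} = \left(\left(J^{2} + J^{2}\right) + J^{2}\right) - 3 = \left(2 J^{2} + J^{2}\right) - 3 = 3 J^{2} - 3 = -3 + 3 J^{2}$)
$c{\left(-3 \right)} \left(-9\right) = \left(-3 + 3 \left(-3\right)^{2}\right) \left(-9\right) = \left(-3 + 3 \cdot 9\right) \left(-9\right) = \left(-3 + 27\right) \left(-9\right) = 24 \left(-9\right) = -216$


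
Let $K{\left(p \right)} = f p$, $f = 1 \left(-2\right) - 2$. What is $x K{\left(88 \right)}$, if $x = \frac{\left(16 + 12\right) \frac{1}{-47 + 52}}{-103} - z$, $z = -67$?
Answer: $- \frac{12135904}{515} \approx -23565.0$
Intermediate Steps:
$f = -4$ ($f = -2 - 2 = -4$)
$K{\left(p \right)} = - 4 p$
$x = \frac{34477}{515}$ ($x = \frac{\left(16 + 12\right) \frac{1}{-47 + 52}}{-103} - -67 = \frac{28}{5} \left(- \frac{1}{103}\right) + 67 = - \frac{28}{515} + 67 = \frac{34477}{515} \approx 66.946$)
$x K{\left(88 \right)} = \frac{34477 \left(\left(-4\right) 88\right)}{515} = \frac{34477}{515} \left(-352\right) = - \frac{12135904}{515}$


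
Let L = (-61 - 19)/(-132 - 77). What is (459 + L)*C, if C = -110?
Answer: -960110/19 ≈ -50532.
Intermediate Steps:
L = 80/209 (L = -80/(-209) = -80*(-1/209) = 80/209 ≈ 0.38278)
(459 + L)*C = (459 + 80/209)*(-110) = (96011/209)*(-110) = -960110/19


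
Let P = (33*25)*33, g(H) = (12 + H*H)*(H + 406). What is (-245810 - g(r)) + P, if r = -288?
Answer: -10007393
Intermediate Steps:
g(H) = (12 + H**2)*(406 + H)
P = 27225 (P = 825*33 = 27225)
(-245810 - g(r)) + P = (-245810 - (4872 + (-288)**3 + 12*(-288) + 406*(-288)**2)) + 27225 = (-245810 - (4872 - 23887872 - 3456 + 406*82944)) + 27225 = (-245810 - (4872 - 23887872 - 3456 + 33675264)) + 27225 = (-245810 - 1*9788808) + 27225 = (-245810 - 9788808) + 27225 = -10034618 + 27225 = -10007393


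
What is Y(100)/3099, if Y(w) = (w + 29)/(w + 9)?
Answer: 43/112597 ≈ 0.00038189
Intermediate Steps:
Y(w) = (29 + w)/(9 + w)
Y(100)/3099 = ((29 + 100)/(9 + 100))/3099 = (129/109)*(1/3099) = 43/112597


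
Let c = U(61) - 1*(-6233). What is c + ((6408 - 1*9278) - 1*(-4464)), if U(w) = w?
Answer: 7888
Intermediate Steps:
c = 6294 (c = 61 - 1*(-6233) = 61 + 6233 = 6294)
c + ((6408 - 1*9278) - 1*(-4464)) = 6294 + ((6408 - 1*9278) - 1*(-4464)) = 6294 + ((6408 - 9278) + 4464) = 6294 + (-2870 + 4464) = 6294 + 1594 = 7888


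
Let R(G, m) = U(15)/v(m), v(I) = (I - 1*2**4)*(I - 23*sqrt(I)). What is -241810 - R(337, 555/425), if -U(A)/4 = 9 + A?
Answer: -6773417667830/28011323 + 2658800*sqrt(9435)/1036418951 ≈ -2.4181e+5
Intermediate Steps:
U(A) = -36 - 4*A (U(A) = -4*(9 + A) = -36 - 4*A)
v(I) = (-16 + I)*(I - 23*sqrt(I)) (v(I) = (I - 1*16)*(I - 23*sqrt(I)) = (I - 16)*(I - 23*sqrt(I)) = (-16 + I)*(I - 23*sqrt(I)))
R(G, m) = -96/(m**2 - 23*m**(3/2) - 16*m + 368*sqrt(m)) (R(G, m) = (-36 - 4*15)/(m**2 - 23*m**(3/2) - 16*m + 368*sqrt(m)) = (-36 - 60)/(m**2 - 23*m**(3/2) - 16*m + 368*sqrt(m)) = -96/(m**2 - 23*m**(3/2) - 16*m + 368*sqrt(m)))
-241810 - R(337, 555/425) = -241810 - 96/(-(555/425)**2 - 368*sqrt(9435)/85 + 16*(555/425) + 23*(555/425)**(3/2)) = -241810 - 96/(-(555*(1/425))**2 - 368*sqrt(9435)/85 + 16*(555*(1/425)) + 23*(555*(1/425))**(3/2)) = -241810 - 96/(-(111/85)**2 - 368*sqrt(9435)/85 + 16*(111/85) + 23*(111/85)**(3/2)) = -241810 - 96/(-1*12321/7225 - 368*sqrt(9435)/85 + 1776/85 + 23*(111*sqrt(9435)/7225)) = -241810 - 96/(-12321/7225 - 368*sqrt(9435)/85 + 1776/85 + 2553*sqrt(9435)/7225) = -241810 - 96/(138639/7225 - 28727*sqrt(9435)/7225)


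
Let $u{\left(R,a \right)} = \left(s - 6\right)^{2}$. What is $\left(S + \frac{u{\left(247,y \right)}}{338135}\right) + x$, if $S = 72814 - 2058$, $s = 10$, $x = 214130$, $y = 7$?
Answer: $\frac{96329927626}{338135} \approx 2.8489 \cdot 10^{5}$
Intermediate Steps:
$u{\left(R,a \right)} = 16$ ($u{\left(R,a \right)} = \left(10 - 6\right)^{2} = 4^{2} = 16$)
$S = 70756$
$\left(S + \frac{u{\left(247,y \right)}}{338135}\right) + x = \left(70756 + \frac{16}{338135}\right) + 214130 = \frac{23925080076}{338135} + 214130 = \frac{96329927626}{338135}$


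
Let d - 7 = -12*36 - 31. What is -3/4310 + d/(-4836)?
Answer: 162571/1736930 ≈ 0.093597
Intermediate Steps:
d = -456 (d = 7 + (-12*36 - 31) = 7 + (-432 - 31) = 7 - 463 = -456)
-3/4310 + d/(-4836) = -3/4310 - 456/(-4836) = -3*1/4310 - 456*(-1/4836) = -3/4310 + 38/403 = 162571/1736930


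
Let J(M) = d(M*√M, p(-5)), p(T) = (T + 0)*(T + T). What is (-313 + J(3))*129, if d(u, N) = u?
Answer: -40377 + 387*√3 ≈ -39707.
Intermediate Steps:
p(T) = 2*T² (p(T) = T*(2*T) = 2*T²)
J(M) = M^(3/2) (J(M) = M*√M = M^(3/2))
(-313 + J(3))*129 = (-313 + 3^(3/2))*129 = (-313 + 3*√3)*129 = -40377 + 387*√3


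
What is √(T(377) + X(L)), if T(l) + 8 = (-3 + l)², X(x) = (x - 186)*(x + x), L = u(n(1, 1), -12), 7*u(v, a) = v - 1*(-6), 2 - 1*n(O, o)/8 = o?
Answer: 2*√34783 ≈ 373.00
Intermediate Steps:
n(O, o) = 16 - 8*o
u(v, a) = 6/7 + v/7 (u(v, a) = (v - 1*(-6))/7 = (v + 6)/7 = (6 + v)/7 = 6/7 + v/7)
L = 2 (L = 6/7 + (16 - 8*1)/7 = 6/7 + (16 - 8)/7 = 6/7 + (⅐)*8 = 6/7 + 8/7 = 2)
X(x) = 2*x*(-186 + x) (X(x) = (-186 + x)*(2*x) = 2*x*(-186 + x))
T(l) = -8 + (-3 + l)²
√(T(377) + X(L)) = √((-8 + (-3 + 377)²) + 2*2*(-186 + 2)) = √((-8 + 374²) + 2*2*(-184)) = √((-8 + 139876) - 736) = √(139868 - 736) = √139132 = 2*√34783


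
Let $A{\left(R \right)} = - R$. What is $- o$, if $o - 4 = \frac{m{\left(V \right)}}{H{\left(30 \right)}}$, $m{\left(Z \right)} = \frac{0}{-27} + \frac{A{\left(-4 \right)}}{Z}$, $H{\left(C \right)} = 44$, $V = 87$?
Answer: $- \frac{3829}{957} \approx -4.001$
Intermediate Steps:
$m{\left(Z \right)} = \frac{4}{Z}$ ($m{\left(Z \right)} = \frac{0}{-27} + \frac{\left(-1\right) \left(-4\right)}{Z} = 0 \left(- \frac{1}{27}\right) + \frac{4}{Z} = 0 + \frac{4}{Z} = \frac{4}{Z}$)
$o = \frac{3829}{957}$ ($o = 4 + \frac{4 \cdot \frac{1}{87}}{44} = 4 + 4 \cdot \frac{1}{87} \cdot \frac{1}{44} = 4 + \frac{4}{87} \cdot \frac{1}{44} = 4 + \frac{1}{957} = \frac{3829}{957} \approx 4.001$)
$- o = \left(-1\right) \frac{3829}{957} = - \frac{3829}{957}$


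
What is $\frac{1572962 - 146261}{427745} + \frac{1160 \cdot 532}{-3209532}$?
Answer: $\frac{1078768129883}{343215316335} \approx 3.1431$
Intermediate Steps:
$\frac{1572962 - 146261}{427745} + \frac{1160 \cdot 532}{-3209532} = 1426701 \cdot \frac{1}{427745} + 617120 \left(- \frac{1}{3209532}\right) = \frac{1426701}{427745} - \frac{154280}{802383} = \frac{1078768129883}{343215316335}$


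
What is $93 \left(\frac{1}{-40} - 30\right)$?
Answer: $- \frac{111693}{40} \approx -2792.3$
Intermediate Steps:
$93 \left(\frac{1}{-40} - 30\right) = 93 \left(- \frac{1}{40} - 30\right) = 93 \left(- \frac{1201}{40}\right) = - \frac{111693}{40}$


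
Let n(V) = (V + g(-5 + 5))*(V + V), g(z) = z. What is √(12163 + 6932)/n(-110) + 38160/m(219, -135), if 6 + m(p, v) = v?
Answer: -12720/47 + √19095/24200 ≈ -270.63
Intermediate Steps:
m(p, v) = -6 + v
n(V) = 2*V² (n(V) = (V + (-5 + 5))*(V + V) = (V + 0)*(2*V) = V*(2*V) = 2*V²)
√(12163 + 6932)/n(-110) + 38160/m(219, -135) = √(12163 + 6932)/((2*(-110)²)) + 38160/(-6 - 135) = √19095/((2*12100)) + 38160/(-141) = √19095/24200 + 38160*(-1/141) = √19095*(1/24200) - 12720/47 = √19095/24200 - 12720/47 = -12720/47 + √19095/24200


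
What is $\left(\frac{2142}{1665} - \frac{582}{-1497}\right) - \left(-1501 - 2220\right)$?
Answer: $\frac{343658767}{92315} \approx 3722.7$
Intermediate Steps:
$\left(\frac{2142}{1665} - \frac{582}{-1497}\right) - \left(-1501 - 2220\right) = \left(2142 \cdot \frac{1}{1665} - - \frac{194}{499}\right) - \left(-1501 - 2220\right) = \left(\frac{238}{185} + \frac{194}{499}\right) - -3721 = \frac{154652}{92315} + 3721 = \frac{343658767}{92315}$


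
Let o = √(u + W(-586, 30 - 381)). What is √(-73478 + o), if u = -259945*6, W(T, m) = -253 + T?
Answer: √(-73478 + I*√1560509) ≈ 2.304 + 271.08*I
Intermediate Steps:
u = -1559670
o = I*√1560509 (o = √(-1559670 + (-253 - 586)) = √(-1559670 - 839) = √(-1560509) = I*√1560509 ≈ 1249.2*I)
√(-73478 + o) = √(-73478 + I*√1560509)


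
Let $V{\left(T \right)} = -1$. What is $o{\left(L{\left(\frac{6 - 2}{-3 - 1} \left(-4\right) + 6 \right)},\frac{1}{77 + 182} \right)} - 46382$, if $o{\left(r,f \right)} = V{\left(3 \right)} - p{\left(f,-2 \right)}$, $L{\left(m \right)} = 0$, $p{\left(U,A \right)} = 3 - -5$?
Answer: $-46391$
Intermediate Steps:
$p{\left(U,A \right)} = 8$ ($p{\left(U,A \right)} = 3 + 5 = 8$)
$o{\left(r,f \right)} = -9$ ($o{\left(r,f \right)} = -1 - 8 = -9$)
$o{\left(L{\left(\frac{6 - 2}{-3 - 1} \left(-4\right) + 6 \right)},\frac{1}{77 + 182} \right)} - 46382 = -9 - 46382 = -46391$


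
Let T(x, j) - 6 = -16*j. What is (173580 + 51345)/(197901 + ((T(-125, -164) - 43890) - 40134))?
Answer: 224925/116507 ≈ 1.9306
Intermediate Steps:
T(x, j) = 6 - 16*j
(173580 + 51345)/(197901 + ((T(-125, -164) - 43890) - 40134)) = (173580 + 51345)/(197901 + (((6 - 16*(-164)) - 43890) - 40134)) = 224925/(197901 + (((6 + 2624) - 43890) - 40134)) = 224925/(197901 + ((2630 - 43890) - 40134)) = 224925/(197901 + (-41260 - 40134)) = 224925/(197901 - 81394) = 224925/116507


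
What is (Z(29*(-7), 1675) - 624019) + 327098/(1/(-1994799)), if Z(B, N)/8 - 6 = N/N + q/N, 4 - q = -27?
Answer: -1092929773668627/1675 ≈ -6.5250e+11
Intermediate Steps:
q = 31 (q = 4 - 1*(-27) = 4 + 27 = 31)
Z(B, N) = 56 + 248/N (Z(B, N) = 48 + 8*(N/N + 31/N) = 48 + 8*(1 + 31/N) = 48 + (8 + 248/N) = 56 + 248/N)
(Z(29*(-7), 1675) - 624019) + 327098/(1/(-1994799)) = ((56 + 248/1675) - 624019) + 327098/(1/(-1994799)) = ((56 + 248*(1/1675)) - 624019) + 327098/(-1/1994799) = ((56 + 248/1675) - 624019) + 327098*(-1994799) = (94048/1675 - 624019) - 652494763302 = -1045137777/1675 - 652494763302 = -1092929773668627/1675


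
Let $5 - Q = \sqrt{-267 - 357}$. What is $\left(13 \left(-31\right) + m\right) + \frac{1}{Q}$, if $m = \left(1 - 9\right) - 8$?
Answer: $- \frac{271926}{649} + \frac{4 i \sqrt{39}}{649} \approx -418.99 + 0.03849 i$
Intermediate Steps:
$Q = 5 - 4 i \sqrt{39}$ ($Q = 5 - \sqrt{-267 - 357} = 5 - \sqrt{-624} = 5 - 4 i \sqrt{39} \approx 5.0 - 24.98 i$)
$m = -16$ ($m = -8 - 8 = -16$)
$\left(13 \left(-31\right) + m\right) + \frac{1}{Q} = \left(13 \left(-31\right) - 16\right) + \frac{1}{5 - 4 i \sqrt{39}} = \left(-403 - 16\right) + \frac{1}{5 - 4 i \sqrt{39}} = -419 + \frac{1}{5 - 4 i \sqrt{39}}$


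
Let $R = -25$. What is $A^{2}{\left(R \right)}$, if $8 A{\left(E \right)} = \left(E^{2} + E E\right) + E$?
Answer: $\frac{1500625}{64} \approx 23447.0$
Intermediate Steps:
$A{\left(E \right)} = \frac{E^{2}}{4} + \frac{E}{8}$ ($A{\left(E \right)} = \frac{\left(E^{2} + E E\right) + E}{8} = \frac{\left(E^{2} + E^{2}\right) + E}{8} = \frac{2 E^{2} + E}{8} = \frac{E + 2 E^{2}}{8} = \frac{E^{2}}{4} + \frac{E}{8}$)
$A^{2}{\left(R \right)} = \left(\frac{1}{8} \left(-25\right) \left(1 + 2 \left(-25\right)\right)\right)^{2} = \left(\frac{1}{8} \left(-25\right) \left(1 - 50\right)\right)^{2} = \left(\frac{1}{8} \left(-25\right) \left(-49\right)\right)^{2} = \left(\frac{1225}{8}\right)^{2} = \frac{1500625}{64}$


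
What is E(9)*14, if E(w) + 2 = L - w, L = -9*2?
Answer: -406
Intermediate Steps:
L = -18
E(w) = -20 - w (E(w) = -2 + (-18 - w) = -20 - w)
E(9)*14 = (-20 - 1*9)*14 = (-20 - 9)*14 = -29*14 = -406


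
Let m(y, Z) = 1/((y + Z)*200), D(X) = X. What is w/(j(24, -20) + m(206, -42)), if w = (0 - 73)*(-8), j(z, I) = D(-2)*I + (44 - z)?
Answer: 19155200/1968001 ≈ 9.7333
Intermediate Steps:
j(z, I) = 44 - z - 2*I (j(z, I) = -2*I + (44 - z) = 44 - z - 2*I)
m(y, Z) = 1/(200*(Z + y)) (m(y, Z) = (1/200)/(Z + y) = 1/(200*(Z + y)))
w = 584 (w = -73*(-8) = 584)
w/(j(24, -20) + m(206, -42)) = 584/((44 - 1*24 - 2*(-20)) + 1/(200*(-42 + 206))) = 584/((44 - 24 + 40) + (1/200)/164) = 584/(60 + (1/200)*(1/164)) = 584/(60 + 1/32800) = 584/(1968001/32800) = 584*(32800/1968001) = 19155200/1968001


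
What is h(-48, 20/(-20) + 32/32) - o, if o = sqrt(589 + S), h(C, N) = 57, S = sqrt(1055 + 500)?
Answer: 57 - sqrt(589 + sqrt(1555)) ≈ 31.931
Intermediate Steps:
S = sqrt(1555) ≈ 39.433
o = sqrt(589 + sqrt(1555)) ≈ 25.069
h(-48, 20/(-20) + 32/32) - o = 57 - sqrt(589 + sqrt(1555))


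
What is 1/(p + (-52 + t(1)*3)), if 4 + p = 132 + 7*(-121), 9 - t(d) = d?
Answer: -1/747 ≈ -0.0013387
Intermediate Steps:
t(d) = 9 - d
p = -719 (p = -4 + (132 + 7*(-121)) = -4 + (132 - 847) = -4 - 715 = -719)
1/(p + (-52 + t(1)*3)) = 1/(-719 + (-52 + (9 - 1*1)*3)) = 1/(-719 + (-52 + (9 - 1)*3)) = 1/(-719 + (-52 + 8*3)) = 1/(-719 + (-52 + 24)) = 1/(-719 - 28) = 1/(-747) = -1/747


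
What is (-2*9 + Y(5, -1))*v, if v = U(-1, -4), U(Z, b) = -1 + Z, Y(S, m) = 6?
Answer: 24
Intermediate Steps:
v = -2 (v = -1 - 1 = -2)
(-2*9 + Y(5, -1))*v = (-2*9 + 6)*(-2) = (-18 + 6)*(-2) = -12*(-2) = 24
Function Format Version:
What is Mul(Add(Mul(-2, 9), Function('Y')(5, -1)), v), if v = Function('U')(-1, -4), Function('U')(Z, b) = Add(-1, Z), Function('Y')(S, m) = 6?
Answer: 24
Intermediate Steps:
v = -2 (v = Add(-1, -1) = -2)
Mul(Add(Mul(-2, 9), Function('Y')(5, -1)), v) = Mul(Add(Mul(-2, 9), 6), -2) = Mul(Add(-18, 6), -2) = Mul(-12, -2) = 24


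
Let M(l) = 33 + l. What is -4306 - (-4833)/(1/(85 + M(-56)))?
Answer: 295340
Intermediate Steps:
-4306 - (-4833)/(1/(85 + M(-56))) = -4306 - (-4833)/(1/(85 + (33 - 56))) = -4306 - (-4833)/(1/(85 - 23)) = -4306 - (-4833)/(1/62) = -4306 - (-4833)/1/62 = -4306 - (-4833)*62 = -4306 - 1*(-299646) = -4306 + 299646 = 295340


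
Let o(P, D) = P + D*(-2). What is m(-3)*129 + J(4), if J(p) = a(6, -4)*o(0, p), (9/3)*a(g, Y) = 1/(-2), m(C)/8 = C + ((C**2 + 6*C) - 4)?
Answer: -49532/3 ≈ -16511.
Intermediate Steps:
o(P, D) = P - 2*D
m(C) = -32 + 8*C**2 + 56*C (m(C) = 8*(C + ((C**2 + 6*C) - 4)) = 8*(C + (-4 + C**2 + 6*C)) = 8*(-4 + C**2 + 7*C) = -32 + 8*C**2 + 56*C)
a(g, Y) = -1/6 (a(g, Y) = (1/3)/(-2) = (1/3)*(-1/2) = -1/6)
J(p) = p/3 (J(p) = -(0 - 2*p)/6 = -(-1)*p/3 = p/3)
m(-3)*129 + J(4) = (-32 + 8*(-3)**2 + 56*(-3))*129 + (1/3)*4 = (-32 + 8*9 - 168)*129 + 4/3 = (-32 + 72 - 168)*129 + 4/3 = -128*129 + 4/3 = -16512 + 4/3 = -49532/3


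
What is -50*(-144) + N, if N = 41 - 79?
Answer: 7162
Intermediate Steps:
N = -38
-50*(-144) + N = -50*(-144) - 38 = 7200 - 38 = 7162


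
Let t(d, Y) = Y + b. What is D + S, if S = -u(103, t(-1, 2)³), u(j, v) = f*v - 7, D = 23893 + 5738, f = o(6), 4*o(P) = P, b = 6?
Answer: 28870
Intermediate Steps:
o(P) = P/4
t(d, Y) = 6 + Y (t(d, Y) = Y + 6 = 6 + Y)
f = 3/2 (f = (¼)*6 = 3/2 ≈ 1.5000)
D = 29631
u(j, v) = -7 + 3*v/2 (u(j, v) = 3*v/2 - 7 = -7 + 3*v/2)
S = -761 (S = -(-7 + 3*(6 + 2)³/2) = -(-7 + (3/2)*8³) = -(-7 + (3/2)*512) = -(-7 + 768) = -1*761 = -761)
D + S = 29631 - 761 = 28870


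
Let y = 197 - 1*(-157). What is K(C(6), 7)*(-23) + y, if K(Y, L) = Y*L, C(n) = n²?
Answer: -5442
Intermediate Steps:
y = 354 (y = 197 + 157 = 354)
K(Y, L) = L*Y
K(C(6), 7)*(-23) + y = (7*6²)*(-23) + 354 = (7*36)*(-23) + 354 = 252*(-23) + 354 = -5796 + 354 = -5442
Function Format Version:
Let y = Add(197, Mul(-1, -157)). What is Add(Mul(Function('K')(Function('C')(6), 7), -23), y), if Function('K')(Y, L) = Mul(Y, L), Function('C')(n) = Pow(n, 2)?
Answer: -5442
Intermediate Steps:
y = 354 (y = Add(197, 157) = 354)
Function('K')(Y, L) = Mul(L, Y)
Add(Mul(Function('K')(Function('C')(6), 7), -23), y) = Add(Mul(Mul(7, Pow(6, 2)), -23), 354) = Add(Mul(Mul(7, 36), -23), 354) = Add(Mul(252, -23), 354) = Add(-5796, 354) = -5442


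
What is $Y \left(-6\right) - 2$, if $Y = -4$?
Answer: $22$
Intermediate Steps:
$Y \left(-6\right) - 2 = \left(-4\right) \left(-6\right) - 2 = 24 - 2 = 22$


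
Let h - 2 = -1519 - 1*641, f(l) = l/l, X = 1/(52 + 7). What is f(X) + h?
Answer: -2157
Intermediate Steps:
X = 1/59 ≈ 0.016949
f(l) = 1
h = -2158 (h = 2 + (-1519 - 1*641) = 2 + (-1519 - 641) = 2 - 2160 = -2158)
f(X) + h = 1 - 2158 = -2157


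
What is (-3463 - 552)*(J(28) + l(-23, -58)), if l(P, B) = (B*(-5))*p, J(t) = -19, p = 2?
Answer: -2252415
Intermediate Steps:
l(P, B) = -10*B (l(P, B) = (B*(-5))*2 = -5*B*2 = -10*B)
(-3463 - 552)*(J(28) + l(-23, -58)) = (-3463 - 552)*(-19 - 10*(-58)) = -4015*(-19 + 580) = -4015*561 = -2252415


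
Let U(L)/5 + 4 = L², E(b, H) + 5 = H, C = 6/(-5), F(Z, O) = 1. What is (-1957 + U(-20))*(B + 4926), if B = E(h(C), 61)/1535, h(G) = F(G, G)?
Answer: 173913718/1535 ≈ 1.1330e+5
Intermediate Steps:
C = -6/5 (C = 6*(-⅕) = -6/5 ≈ -1.2000)
h(G) = 1
E(b, H) = -5 + H
U(L) = -20 + 5*L²
B = 56/1535 (B = (-5 + 61)/1535 = 56*(1/1535) = 56/1535 ≈ 0.036482)
(-1957 + U(-20))*(B + 4926) = (-1957 + (-20 + 5*(-20)²))*(56/1535 + 4926) = (-1957 + (-20 + 5*400))*(7561466/1535) = (-1957 + (-20 + 2000))*(7561466/1535) = (-1957 + 1980)*(7561466/1535) = 23*(7561466/1535) = 173913718/1535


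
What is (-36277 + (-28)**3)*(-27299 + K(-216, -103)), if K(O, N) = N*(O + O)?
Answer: -1001364113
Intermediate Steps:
K(O, N) = 2*N*O (K(O, N) = N*(2*O) = 2*N*O)
(-36277 + (-28)**3)*(-27299 + K(-216, -103)) = (-36277 + (-28)**3)*(-27299 + 2*(-103)*(-216)) = (-36277 - 21952)*(-27299 + 44496) = -58229*17197 = -1001364113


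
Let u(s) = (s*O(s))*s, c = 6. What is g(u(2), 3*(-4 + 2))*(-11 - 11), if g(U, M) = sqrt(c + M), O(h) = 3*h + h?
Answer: 0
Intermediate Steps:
O(h) = 4*h
u(s) = 4*s**3 (u(s) = (s*(4*s))*s = (4*s**2)*s = 4*s**3)
g(U, M) = sqrt(6 + M)
g(u(2), 3*(-4 + 2))*(-11 - 11) = sqrt(6 + 3*(-4 + 2))*(-11 - 11) = sqrt(6 + 3*(-2))*(-22) = sqrt(6 - 6)*(-22) = sqrt(0)*(-22) = 0*(-22) = 0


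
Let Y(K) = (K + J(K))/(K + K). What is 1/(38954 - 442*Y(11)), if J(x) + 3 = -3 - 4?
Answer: 11/428273 ≈ 2.5685e-5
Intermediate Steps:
J(x) = -10 (J(x) = -3 + (-3 - 4) = -3 - 7 = -10)
Y(K) = (-10 + K)/(2*K) (Y(K) = (K - 10)/(K + K) = (-10 + K)/((2*K)) = (-10 + K)*(1/(2*K)) = (-10 + K)/(2*K))
1/(38954 - 442*Y(11)) = 1/(38954 - 221*(-10 + 11)/11) = 1/(38954 - 221/11) = 1/(428273/11) = 11/428273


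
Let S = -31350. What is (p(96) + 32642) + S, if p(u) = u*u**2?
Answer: 886028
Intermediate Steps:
p(u) = u**3
(p(96) + 32642) + S = (96**3 + 32642) - 31350 = (884736 + 32642) - 31350 = 917378 - 31350 = 886028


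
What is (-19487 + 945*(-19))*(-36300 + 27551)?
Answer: 327580058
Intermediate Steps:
(-19487 + 945*(-19))*(-36300 + 27551) = (-19487 - 17955)*(-8749) = -37442*(-8749) = 327580058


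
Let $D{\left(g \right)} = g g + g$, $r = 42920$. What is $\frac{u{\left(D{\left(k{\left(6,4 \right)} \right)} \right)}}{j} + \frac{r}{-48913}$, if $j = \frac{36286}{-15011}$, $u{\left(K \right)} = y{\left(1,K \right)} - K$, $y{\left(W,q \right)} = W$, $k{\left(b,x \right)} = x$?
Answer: $\frac{12393032697}{1774857118} \approx 6.9826$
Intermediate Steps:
$D{\left(g \right)} = g + g^{2}$ ($D{\left(g \right)} = g^{2} + g = g + g^{2}$)
$u{\left(K \right)} = 1 - K$
$j = - \frac{36286}{15011}$ ($j = 36286 \left(- \frac{1}{15011}\right) = - \frac{36286}{15011} \approx -2.4173$)
$\frac{u{\left(D{\left(k{\left(6,4 \right)} \right)} \right)}}{j} + \frac{r}{-48913} = \frac{1 - 4 \left(1 + 4\right)}{- \frac{36286}{15011}} + \frac{42920}{-48913} = \left(1 - 4 \cdot 5\right) \left(- \frac{15011}{36286}\right) + 42920 \left(- \frac{1}{48913}\right) = \left(1 - 20\right) \left(- \frac{15011}{36286}\right) - \frac{42920}{48913} = \left(-19\right) \left(- \frac{15011}{36286}\right) - \frac{42920}{48913} = \frac{285209}{36286} - \frac{42920}{48913} = \frac{12393032697}{1774857118}$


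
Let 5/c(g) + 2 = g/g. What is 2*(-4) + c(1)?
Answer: -13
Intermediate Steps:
c(g) = -5 (c(g) = 5/(-2 + g/g) = 5/(-2 + 1) = 5/(-1) = 5*(-1) = -5)
2*(-4) + c(1) = 2*(-4) - 5 = -8 - 5 = -13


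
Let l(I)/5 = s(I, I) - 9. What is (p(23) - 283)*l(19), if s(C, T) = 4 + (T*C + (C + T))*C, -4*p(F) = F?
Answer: -10937850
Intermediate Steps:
p(F) = -F/4
s(C, T) = 4 + C*(C + T + C*T) (s(C, T) = 4 + (C*T + (C + T))*C = 4 + (C + T + C*T)*C = 4 + C*(C + T + C*T))
l(I) = -25 + 5*I**3 + 10*I**2 (l(I) = 5*((4 + I**2 + I*I + I*I**2) - 9) = 5*((4 + I**2 + I**2 + I**3) - 9) = 5*((4 + I**3 + 2*I**2) - 9) = 5*(-5 + I**3 + 2*I**2) = -25 + 5*I**3 + 10*I**2)
(p(23) - 283)*l(19) = (-1/4*23 - 283)*(-25 + 5*19**3 + 10*19**2) = (-23/4 - 283)*(-25 + 5*6859 + 10*361) = -1155*(-25 + 34295 + 3610)/4 = -1155/4*37880 = -10937850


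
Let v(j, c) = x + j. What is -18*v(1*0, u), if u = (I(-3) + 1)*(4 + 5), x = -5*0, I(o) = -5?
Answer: 0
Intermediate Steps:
x = 0
u = -36 (u = (-5 + 1)*(4 + 5) = -4*9 = -36)
v(j, c) = j (v(j, c) = 0 + j = j)
-18*v(1*0, u) = -18*0 = 0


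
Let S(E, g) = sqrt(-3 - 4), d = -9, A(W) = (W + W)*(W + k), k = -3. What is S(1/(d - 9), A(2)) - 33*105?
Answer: -3465 + I*sqrt(7) ≈ -3465.0 + 2.6458*I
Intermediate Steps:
A(W) = 2*W*(-3 + W) (A(W) = (W + W)*(W - 3) = (2*W)*(-3 + W) = 2*W*(-3 + W))
S(E, g) = I*sqrt(7) (S(E, g) = sqrt(-7) = I*sqrt(7))
S(1/(d - 9), A(2)) - 33*105 = I*sqrt(7) - 33*105 = I*sqrt(7) - 3465 = -3465 + I*sqrt(7)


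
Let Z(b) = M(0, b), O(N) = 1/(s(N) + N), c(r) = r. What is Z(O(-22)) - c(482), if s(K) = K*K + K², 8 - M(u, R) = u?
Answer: -474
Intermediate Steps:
M(u, R) = 8 - u
s(K) = 2*K² (s(K) = K² + K² = 2*K²)
O(N) = 1/(N + 2*N²) (O(N) = 1/(2*N² + N) = 1/(N + 2*N²))
Z(b) = 8 (Z(b) = 8 - 1*0 = 8 + 0 = 8)
Z(O(-22)) - c(482) = 8 - 1*482 = 8 - 482 = -474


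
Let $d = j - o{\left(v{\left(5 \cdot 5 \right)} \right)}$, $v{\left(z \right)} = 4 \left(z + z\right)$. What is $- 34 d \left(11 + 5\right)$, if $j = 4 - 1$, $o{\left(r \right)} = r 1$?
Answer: $107168$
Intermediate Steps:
$v{\left(z \right)} = 8 z$ ($v{\left(z \right)} = 4 \cdot 2 z = 8 z$)
$o{\left(r \right)} = r$
$j = 3$
$d = -197$ ($d = 3 - 8 \cdot 5 \cdot 5 = 3 - 8 \cdot 25 = 3 - 200 = -197$)
$- 34 d \left(11 + 5\right) = - 34 \left(- 197 \left(11 + 5\right)\right) = - 34 \left(\left(-197\right) 16\right) = \left(-34\right) \left(-3152\right) = 107168$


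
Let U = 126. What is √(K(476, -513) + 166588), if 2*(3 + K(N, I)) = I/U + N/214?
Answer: √373815333857/1498 ≈ 408.15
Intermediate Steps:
K(N, I) = -3 + I/252 + N/428 (K(N, I) = -3 + (I/126 + N/214)/2 = -3 + (I/252 + N/428) = -3 + I/252 + N/428)
√(K(476, -513) + 166588) = √((-3 + (1/252)*(-513) + (1/428)*476) + 166588) = √((-3 - 57/28 + 119/107) + 166588) = √(-11755/2996 + 166588) = √(499085893/2996) = √373815333857/1498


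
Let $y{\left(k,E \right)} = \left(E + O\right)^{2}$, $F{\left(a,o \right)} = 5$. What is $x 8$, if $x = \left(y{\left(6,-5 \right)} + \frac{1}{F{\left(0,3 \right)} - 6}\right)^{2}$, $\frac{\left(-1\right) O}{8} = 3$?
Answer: $5644800$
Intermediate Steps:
$O = -24$ ($O = \left(-8\right) 3 = -24$)
$y{\left(k,E \right)} = \left(-24 + E\right)^{2}$ ($y{\left(k,E \right)} = \left(E - 24\right)^{2} = \left(-24 + E\right)^{2}$)
$x = 705600$ ($x = \left(\left(-24 - 5\right)^{2} + \frac{1}{5 - 6}\right)^{2} = \left(\left(-29\right)^{2} + \frac{1}{-1}\right)^{2} = \left(841 - 1\right)^{2} = 840^{2} = 705600$)
$x 8 = 705600 \cdot 8 = 5644800$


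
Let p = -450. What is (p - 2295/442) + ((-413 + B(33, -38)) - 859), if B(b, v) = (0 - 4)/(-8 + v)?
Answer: -1032809/598 ≈ -1727.1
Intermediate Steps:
B(b, v) = -4/(-8 + v)
(p - 2295/442) + ((-413 + B(33, -38)) - 859) = (-450 - 2295/442) + ((-413 - 4/(-8 - 38)) - 859) = (-450 - 2295*1/442) + ((-413 - 4/(-46)) - 859) = (-450 - 135/26) + ((-413 - 4*(-1/46)) - 859) = -11835/26 + ((-413 + 2/23) - 859) = -11835/26 + (-9497/23 - 859) = -11835/26 - 29254/23 = -1032809/598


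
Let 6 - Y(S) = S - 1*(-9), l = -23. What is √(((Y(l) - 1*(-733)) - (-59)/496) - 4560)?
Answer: I*√58534603/124 ≈ 61.7*I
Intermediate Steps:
Y(S) = -3 - S (Y(S) = 6 - (S - 1*(-9)) = 6 - (S + 9) = 6 - (9 + S) = 6 + (-9 - S) = -3 - S)
√(((Y(l) - 1*(-733)) - (-59)/496) - 4560) = √((((-3 - 1*(-23)) - 1*(-733)) - (-59)/496) - 4560) = √((((-3 + 23) + 733) - (-59)/496) - 4560) = √(((20 + 733) - 1*(-59/496)) - 4560) = √((753 + 59/496) - 4560) = √(373547/496 - 4560) = √(-1888213/496) = I*√58534603/124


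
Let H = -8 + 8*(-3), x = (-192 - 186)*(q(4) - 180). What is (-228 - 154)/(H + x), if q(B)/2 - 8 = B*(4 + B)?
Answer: -191/18884 ≈ -0.010114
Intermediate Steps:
q(B) = 16 + 2*B*(4 + B) (q(B) = 16 + 2*(B*(4 + B)) = 16 + 2*B*(4 + B))
x = 37800 (x = (-192 - 186)*((16 + 2*4² + 8*4) - 180) = -378*((16 + 2*16 + 32) - 180) = -378*((16 + 32 + 32) - 180) = -378*(80 - 180) = -378*(-100) = 37800)
H = -32 (H = -8 - 24 = -32)
(-228 - 154)/(H + x) = (-228 - 154)/(-32 + 37800) = -382/37768 = -382*1/37768 = -191/18884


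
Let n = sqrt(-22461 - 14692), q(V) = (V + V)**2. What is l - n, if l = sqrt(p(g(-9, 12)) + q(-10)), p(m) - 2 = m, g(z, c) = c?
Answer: 3*sqrt(46) - I*sqrt(37153) ≈ 20.347 - 192.75*I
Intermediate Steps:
q(V) = 4*V**2 (q(V) = (2*V)**2 = 4*V**2)
p(m) = 2 + m
n = I*sqrt(37153) (n = sqrt(-37153) = I*sqrt(37153) ≈ 192.75*I)
l = 3*sqrt(46) (l = sqrt((2 + 12) + 4*(-10)**2) = sqrt(14 + 4*100) = sqrt(14 + 400) = sqrt(414) = 3*sqrt(46) ≈ 20.347)
l - n = 3*sqrt(46) - I*sqrt(37153)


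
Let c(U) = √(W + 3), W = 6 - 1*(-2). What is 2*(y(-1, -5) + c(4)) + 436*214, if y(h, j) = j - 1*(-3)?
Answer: 93300 + 2*√11 ≈ 93307.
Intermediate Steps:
y(h, j) = 3 + j (y(h, j) = j + 3 = 3 + j)
W = 8 (W = 6 + 2 = 8)
c(U) = √11 (c(U) = √(8 + 3) = √11)
2*(y(-1, -5) + c(4)) + 436*214 = 2*((3 - 5) + √11) + 436*214 = 2*(-2 + √11) + 93304 = (-4 + 2*√11) + 93304 = 93300 + 2*√11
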